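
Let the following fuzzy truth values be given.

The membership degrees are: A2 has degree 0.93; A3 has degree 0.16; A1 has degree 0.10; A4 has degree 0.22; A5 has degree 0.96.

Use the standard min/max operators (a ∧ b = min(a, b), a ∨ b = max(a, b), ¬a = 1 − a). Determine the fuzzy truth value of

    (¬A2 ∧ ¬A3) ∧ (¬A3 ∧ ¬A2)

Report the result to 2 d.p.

¬A2 = 1 − 0.93 = 0.07
¬A3 = 1 − 0.16 = 0.84
¬A2 ∧ ¬A3 = min(a, b) on (0.07, 0.84) = 0.07
¬A3 = 1 − 0.16 = 0.84
¬A2 = 1 − 0.93 = 0.07
¬A3 ∧ ¬A2 = min(a, b) on (0.84, 0.07) = 0.07
(¬A2 ∧ ¬A3) ∧ (¬A3 ∧ ¬A2) = min(a, b) on (0.07, 0.07) = 0.07

0.07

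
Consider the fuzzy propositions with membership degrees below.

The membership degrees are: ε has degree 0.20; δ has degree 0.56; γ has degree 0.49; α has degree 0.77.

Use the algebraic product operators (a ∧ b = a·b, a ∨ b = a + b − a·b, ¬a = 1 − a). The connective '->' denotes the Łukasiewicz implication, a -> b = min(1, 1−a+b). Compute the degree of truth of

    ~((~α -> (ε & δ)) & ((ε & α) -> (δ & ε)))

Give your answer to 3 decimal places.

~α = 1 − 0.7700 = 0.2300
ε & δ = a·b on (0.2000, 0.5600) = 0.1120
~α -> (ε & δ)  [Łukasiewicz: min(1, 1−a+b)] with a=0.2300, b=0.1120 → 0.8820
ε & α = a·b on (0.2000, 0.7700) = 0.1540
δ & ε = a·b on (0.5600, 0.2000) = 0.1120
(ε & α) -> (δ & ε)  [Łukasiewicz: min(1, 1−a+b)] with a=0.1540, b=0.1120 → 0.9580
(~α -> (ε & δ)) & ((ε & α) -> (δ & ε)) = a·b on (0.8820, 0.9580) = 0.8450
~((~α -> (ε & δ)) & ((ε & α) -> (δ & ε))) = 1 − 0.8450 = 0.1550

0.155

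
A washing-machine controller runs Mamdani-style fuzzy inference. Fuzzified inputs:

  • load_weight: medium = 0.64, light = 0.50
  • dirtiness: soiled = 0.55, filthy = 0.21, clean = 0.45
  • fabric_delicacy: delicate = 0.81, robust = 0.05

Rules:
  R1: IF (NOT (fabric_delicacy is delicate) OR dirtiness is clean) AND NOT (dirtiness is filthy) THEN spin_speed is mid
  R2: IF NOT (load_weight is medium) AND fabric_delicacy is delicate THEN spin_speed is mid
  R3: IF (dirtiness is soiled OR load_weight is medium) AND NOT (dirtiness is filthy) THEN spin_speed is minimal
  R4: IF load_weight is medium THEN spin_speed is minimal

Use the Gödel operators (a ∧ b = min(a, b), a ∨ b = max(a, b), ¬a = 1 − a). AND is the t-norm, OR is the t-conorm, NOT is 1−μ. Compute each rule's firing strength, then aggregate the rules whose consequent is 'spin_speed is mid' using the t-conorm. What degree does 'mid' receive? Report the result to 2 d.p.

R1: (¬delicate=1−0.81=0.19 OR clean=0.45) = 0.45; AND[min(a, b)] with ¬filthy=1−0.21=0.79 → w = 0.45
R2: ¬medium=1−0.64=0.36, delicate=0.81; AND[min(a, b)] → w = 0.36
R3: (soiled=0.55 OR medium=0.64) = 0.64; AND[min(a, b)] with ¬filthy=1−0.21=0.79 → w = 0.64
R4: medium=0.64 → w = 0.64
Rules with consequent 'mid': {R1, R2} → strengths 0.45, 0.36
Aggregate via t-conorm [max(a, b)]: 0.45

0.45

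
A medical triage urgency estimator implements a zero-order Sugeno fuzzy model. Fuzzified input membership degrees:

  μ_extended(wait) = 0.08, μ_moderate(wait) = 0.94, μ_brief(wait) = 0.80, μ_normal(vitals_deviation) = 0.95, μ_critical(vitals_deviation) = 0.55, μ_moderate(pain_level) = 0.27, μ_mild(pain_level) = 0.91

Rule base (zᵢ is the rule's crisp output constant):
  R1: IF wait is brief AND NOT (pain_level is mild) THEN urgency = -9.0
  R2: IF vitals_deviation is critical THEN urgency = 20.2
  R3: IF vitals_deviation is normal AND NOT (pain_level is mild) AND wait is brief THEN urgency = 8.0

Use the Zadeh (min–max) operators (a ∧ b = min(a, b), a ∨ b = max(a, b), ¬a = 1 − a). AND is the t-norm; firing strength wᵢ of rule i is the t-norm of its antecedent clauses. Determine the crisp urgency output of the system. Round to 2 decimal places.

R1 (z=-9.0): brief=0.80, ¬mild=1−0.91=0.09; AND[min(a, b)] → w = 0.09
R2 (z=20.2): critical=0.55 → w = 0.55
R3 (z=8.0): normal=0.95, ¬mild=1−0.91=0.09, brief=0.80; AND[min(a, b)] → w = 0.09
Weighted average = (0.09·-9.0 + 0.55·20.2 + 0.09·8.0) / (0.09 + 0.55 + 0.09)
  = 11.0200 / 0.7300 = 15.10

15.10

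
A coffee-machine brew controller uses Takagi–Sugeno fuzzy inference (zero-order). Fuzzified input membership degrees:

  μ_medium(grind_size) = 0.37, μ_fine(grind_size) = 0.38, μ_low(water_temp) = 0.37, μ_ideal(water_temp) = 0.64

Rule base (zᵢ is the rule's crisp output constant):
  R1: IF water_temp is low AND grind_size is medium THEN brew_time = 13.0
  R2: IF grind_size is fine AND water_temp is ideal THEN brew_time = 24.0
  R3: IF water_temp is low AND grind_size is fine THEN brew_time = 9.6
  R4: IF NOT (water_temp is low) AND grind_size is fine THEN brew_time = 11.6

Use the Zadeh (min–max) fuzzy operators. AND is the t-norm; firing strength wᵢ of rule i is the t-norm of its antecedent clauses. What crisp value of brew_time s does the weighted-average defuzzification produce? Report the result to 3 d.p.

R1 (z=13.0): low=0.37, medium=0.37; AND[min(a, b)] → w = 0.37
R2 (z=24.0): fine=0.38, ideal=0.64; AND[min(a, b)] → w = 0.38
R3 (z=9.6): low=0.37, fine=0.38; AND[min(a, b)] → w = 0.37
R4 (z=11.6): ¬low=1−0.37=0.63, fine=0.38; AND[min(a, b)] → w = 0.38
Weighted average = (0.37·13.0 + 0.38·24.0 + 0.37·9.6 + 0.38·11.6) / (0.37 + 0.38 + 0.37 + 0.38)
  = 21.8900 / 1.5000 = 14.593

14.593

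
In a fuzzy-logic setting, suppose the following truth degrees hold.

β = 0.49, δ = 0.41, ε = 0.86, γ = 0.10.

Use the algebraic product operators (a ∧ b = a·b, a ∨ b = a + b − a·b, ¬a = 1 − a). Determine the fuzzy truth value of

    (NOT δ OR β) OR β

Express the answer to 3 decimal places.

NOT δ = 1 − 0.4100 = 0.5900
NOT δ OR β = a + b − a·b on (0.5900, 0.4900) = 0.7909
(NOT δ OR β) OR β = a + b − a·b on (0.7909, 0.4900) = 0.8934

0.893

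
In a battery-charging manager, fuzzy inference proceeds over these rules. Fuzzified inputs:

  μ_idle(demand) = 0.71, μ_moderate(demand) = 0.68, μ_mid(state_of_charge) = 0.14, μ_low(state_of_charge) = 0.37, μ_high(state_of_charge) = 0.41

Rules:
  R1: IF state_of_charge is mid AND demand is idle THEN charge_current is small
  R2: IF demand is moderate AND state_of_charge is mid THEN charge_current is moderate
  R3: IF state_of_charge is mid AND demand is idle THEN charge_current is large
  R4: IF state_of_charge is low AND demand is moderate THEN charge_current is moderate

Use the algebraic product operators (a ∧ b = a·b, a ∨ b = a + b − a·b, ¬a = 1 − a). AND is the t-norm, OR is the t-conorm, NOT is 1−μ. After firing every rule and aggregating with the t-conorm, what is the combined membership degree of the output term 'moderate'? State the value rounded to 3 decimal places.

R1: mid=0.14, idle=0.71; AND[a·b] → w = 0.0994
R2: moderate=0.68, mid=0.14; AND[a·b] → w = 0.0952
R3: mid=0.14, idle=0.71; AND[a·b] → w = 0.0994
R4: low=0.37, moderate=0.68; AND[a·b] → w = 0.2516
Rules with consequent 'moderate': {R2, R4} → strengths 0.0952, 0.2516
Aggregate via t-conorm [a + b − a·b]: 0.3228

0.323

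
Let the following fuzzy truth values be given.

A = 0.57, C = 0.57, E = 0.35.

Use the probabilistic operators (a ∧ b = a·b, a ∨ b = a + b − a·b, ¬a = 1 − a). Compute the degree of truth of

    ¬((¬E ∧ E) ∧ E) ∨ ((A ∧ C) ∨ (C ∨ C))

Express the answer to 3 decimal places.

0.990

¬E = 1 − 0.3500 = 0.6500
¬E ∧ E = a·b on (0.6500, 0.3500) = 0.2275
(¬E ∧ E) ∧ E = a·b on (0.2275, 0.3500) = 0.0796
¬((¬E ∧ E) ∧ E) = 1 − 0.0796 = 0.9204
A ∧ C = a·b on (0.5700, 0.5700) = 0.3249
C ∨ C = a + b − a·b on (0.5700, 0.5700) = 0.8151
(A ∧ C) ∨ (C ∨ C) = a + b − a·b on (0.3249, 0.8151) = 0.8752
¬((¬E ∧ E) ∧ E) ∨ ((A ∧ C) ∨ (C ∨ C)) = a + b − a·b on (0.9204, 0.8752) = 0.9901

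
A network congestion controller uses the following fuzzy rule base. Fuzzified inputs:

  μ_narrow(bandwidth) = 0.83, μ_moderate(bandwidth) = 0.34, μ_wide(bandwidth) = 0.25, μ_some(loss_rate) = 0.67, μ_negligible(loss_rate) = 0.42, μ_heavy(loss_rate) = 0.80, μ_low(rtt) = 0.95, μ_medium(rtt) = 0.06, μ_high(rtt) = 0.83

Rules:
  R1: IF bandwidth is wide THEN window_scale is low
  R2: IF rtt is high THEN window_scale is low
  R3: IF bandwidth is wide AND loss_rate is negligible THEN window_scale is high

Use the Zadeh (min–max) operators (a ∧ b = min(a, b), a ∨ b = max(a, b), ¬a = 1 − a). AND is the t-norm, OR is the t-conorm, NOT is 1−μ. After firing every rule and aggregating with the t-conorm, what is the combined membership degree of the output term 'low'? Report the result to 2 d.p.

0.83

R1: wide=0.25 → w = 0.25
R2: high=0.83 → w = 0.83
R3: wide=0.25, negligible=0.42; AND[min(a, b)] → w = 0.25
Rules with consequent 'low': {R1, R2} → strengths 0.25, 0.83
Aggregate via t-conorm [max(a, b)]: 0.83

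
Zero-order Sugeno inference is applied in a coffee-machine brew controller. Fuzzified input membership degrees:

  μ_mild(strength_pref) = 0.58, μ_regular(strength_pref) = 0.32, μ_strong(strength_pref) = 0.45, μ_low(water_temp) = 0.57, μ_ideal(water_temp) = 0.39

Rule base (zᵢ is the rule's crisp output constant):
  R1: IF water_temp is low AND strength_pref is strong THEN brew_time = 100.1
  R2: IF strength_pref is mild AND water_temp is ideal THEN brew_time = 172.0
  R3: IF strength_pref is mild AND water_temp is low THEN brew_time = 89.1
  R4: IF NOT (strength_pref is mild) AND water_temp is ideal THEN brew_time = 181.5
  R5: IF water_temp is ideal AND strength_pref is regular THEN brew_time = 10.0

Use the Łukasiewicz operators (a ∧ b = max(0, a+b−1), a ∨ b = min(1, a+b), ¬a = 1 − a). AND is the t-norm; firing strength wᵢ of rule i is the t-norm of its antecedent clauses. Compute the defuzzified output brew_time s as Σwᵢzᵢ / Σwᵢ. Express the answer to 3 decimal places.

R1 (z=100.1): low=0.57, strong=0.45; AND[max(0, a+b−1)] → w = 0.02
R2 (z=172.0): mild=0.58, ideal=0.39; AND[max(0, a+b−1)] → w = 0.00
R3 (z=89.1): mild=0.58, low=0.57; AND[max(0, a+b−1)] → w = 0.15
R4 (z=181.5): ¬mild=1−0.58=0.42, ideal=0.39; AND[max(0, a+b−1)] → w = 0.00
R5 (z=10.0): ideal=0.39, regular=0.32; AND[max(0, a+b−1)] → w = 0.00
Weighted average = (0.02·100.1 + 0.00·172.0 + 0.15·89.1 + 0.00·181.5 + 0.00·10.0) / (0.02 + 0.00 + 0.15 + 0.00 + 0.00)
  = 15.3670 / 0.1700 = 90.394

90.394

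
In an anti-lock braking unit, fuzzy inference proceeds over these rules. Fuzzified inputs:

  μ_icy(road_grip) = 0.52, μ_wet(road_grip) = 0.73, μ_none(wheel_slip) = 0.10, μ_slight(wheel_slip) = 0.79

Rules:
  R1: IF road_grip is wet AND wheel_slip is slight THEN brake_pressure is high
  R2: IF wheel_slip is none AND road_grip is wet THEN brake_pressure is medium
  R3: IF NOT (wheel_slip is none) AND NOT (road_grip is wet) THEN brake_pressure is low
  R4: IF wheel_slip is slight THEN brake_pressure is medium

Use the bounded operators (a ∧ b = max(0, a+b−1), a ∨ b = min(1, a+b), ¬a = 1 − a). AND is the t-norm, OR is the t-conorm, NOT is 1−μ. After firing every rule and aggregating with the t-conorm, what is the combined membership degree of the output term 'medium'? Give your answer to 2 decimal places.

0.79

R1: wet=0.73, slight=0.79; AND[max(0, a+b−1)] → w = 0.52
R2: none=0.10, wet=0.73; AND[max(0, a+b−1)] → w = 0.00
R3: ¬none=1−0.10=0.90, ¬wet=1−0.73=0.27; AND[max(0, a+b−1)] → w = 0.17
R4: slight=0.79 → w = 0.79
Rules with consequent 'medium': {R2, R4} → strengths 0.00, 0.79
Aggregate via t-conorm [min(1, a+b)]: 0.79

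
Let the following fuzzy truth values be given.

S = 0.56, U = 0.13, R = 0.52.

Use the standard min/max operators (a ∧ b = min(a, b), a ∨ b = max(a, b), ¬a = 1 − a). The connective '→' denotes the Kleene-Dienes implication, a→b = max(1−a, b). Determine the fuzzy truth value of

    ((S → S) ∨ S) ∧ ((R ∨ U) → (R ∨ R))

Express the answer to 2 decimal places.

S → S  [Kleene-Dienes: max(1−a, b)] with a=0.56, b=0.56 → 0.56
(S → S) ∨ S = max(a, b) on (0.56, 0.56) = 0.56
R ∨ U = max(a, b) on (0.52, 0.13) = 0.52
R ∨ R = max(a, b) on (0.52, 0.52) = 0.52
(R ∨ U) → (R ∨ R)  [Kleene-Dienes: max(1−a, b)] with a=0.52, b=0.52 → 0.52
((S → S) ∨ S) ∧ ((R ∨ U) → (R ∨ R)) = min(a, b) on (0.56, 0.52) = 0.52

0.52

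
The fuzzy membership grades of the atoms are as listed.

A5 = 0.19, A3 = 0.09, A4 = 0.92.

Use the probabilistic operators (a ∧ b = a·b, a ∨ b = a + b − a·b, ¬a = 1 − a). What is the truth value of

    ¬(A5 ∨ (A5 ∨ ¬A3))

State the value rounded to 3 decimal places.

¬A3 = 1 − 0.0900 = 0.9100
A5 ∨ ¬A3 = a + b − a·b on (0.1900, 0.9100) = 0.9271
A5 ∨ (A5 ∨ ¬A3) = a + b − a·b on (0.1900, 0.9271) = 0.9410
¬(A5 ∨ (A5 ∨ ¬A3)) = 1 − 0.9410 = 0.0590

0.059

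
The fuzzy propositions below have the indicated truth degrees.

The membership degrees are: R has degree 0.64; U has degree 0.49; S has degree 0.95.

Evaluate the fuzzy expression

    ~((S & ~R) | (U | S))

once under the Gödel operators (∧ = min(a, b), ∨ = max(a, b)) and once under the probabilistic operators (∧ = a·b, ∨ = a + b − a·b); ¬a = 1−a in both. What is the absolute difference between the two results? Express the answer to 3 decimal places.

Under Gödel:
  ~R = 1 − 0.64 = 0.36
  S & ~R = min(a, b) on (0.95, 0.36) = 0.36
  U | S = max(a, b) on (0.49, 0.95) = 0.95
  (S & ~R) | (U | S) = max(a, b) on (0.36, 0.95) = 0.95
  ~((S & ~R) | (U | S)) = 1 − 0.95 = 0.05
  → value = 0.0500
Under probabilistic:
  ~R = 1 − 0.6400 = 0.3600
  S & ~R = a·b on (0.9500, 0.3600) = 0.3420
  U | S = a + b − a·b on (0.4900, 0.9500) = 0.9745
  (S & ~R) | (U | S) = a + b − a·b on (0.3420, 0.9745) = 0.9832
  ~((S & ~R) | (U | S)) = 1 − 0.9832 = 0.0168
  → value = 0.0168
|0.0500 − 0.0168| = 0.033

0.033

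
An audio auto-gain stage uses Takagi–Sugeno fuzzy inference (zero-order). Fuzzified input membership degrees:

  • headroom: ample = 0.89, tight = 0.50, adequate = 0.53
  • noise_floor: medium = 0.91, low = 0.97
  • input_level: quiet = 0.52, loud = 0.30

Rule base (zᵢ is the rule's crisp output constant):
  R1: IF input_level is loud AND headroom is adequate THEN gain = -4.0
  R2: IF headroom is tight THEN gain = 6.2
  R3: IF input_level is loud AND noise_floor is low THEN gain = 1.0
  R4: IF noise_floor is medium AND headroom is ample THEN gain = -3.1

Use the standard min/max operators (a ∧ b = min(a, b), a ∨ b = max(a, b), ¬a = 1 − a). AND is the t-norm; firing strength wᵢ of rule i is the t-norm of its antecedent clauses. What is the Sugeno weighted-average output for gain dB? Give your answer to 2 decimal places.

-0.28

R1 (z=-4.0): loud=0.30, adequate=0.53; AND[min(a, b)] → w = 0.30
R2 (z=6.2): tight=0.50 → w = 0.50
R3 (z=1.0): loud=0.30, low=0.97; AND[min(a, b)] → w = 0.30
R4 (z=-3.1): medium=0.91, ample=0.89; AND[min(a, b)] → w = 0.89
Weighted average = (0.30·-4.0 + 0.50·6.2 + 0.30·1.0 + 0.89·-3.1) / (0.30 + 0.50 + 0.30 + 0.89)
  = -0.5590 / 1.9900 = -0.28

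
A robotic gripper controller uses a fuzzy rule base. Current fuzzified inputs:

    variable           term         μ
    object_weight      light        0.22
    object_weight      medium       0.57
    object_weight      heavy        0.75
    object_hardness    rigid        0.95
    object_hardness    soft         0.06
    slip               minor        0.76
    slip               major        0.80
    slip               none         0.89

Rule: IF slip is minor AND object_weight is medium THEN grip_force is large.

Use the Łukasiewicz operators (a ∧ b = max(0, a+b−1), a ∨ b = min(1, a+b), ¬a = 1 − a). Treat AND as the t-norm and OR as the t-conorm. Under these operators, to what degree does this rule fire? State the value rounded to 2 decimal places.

firing strength: minor=0.76, medium=0.57; AND[max(0, a+b−1)] → w = 0.33

0.33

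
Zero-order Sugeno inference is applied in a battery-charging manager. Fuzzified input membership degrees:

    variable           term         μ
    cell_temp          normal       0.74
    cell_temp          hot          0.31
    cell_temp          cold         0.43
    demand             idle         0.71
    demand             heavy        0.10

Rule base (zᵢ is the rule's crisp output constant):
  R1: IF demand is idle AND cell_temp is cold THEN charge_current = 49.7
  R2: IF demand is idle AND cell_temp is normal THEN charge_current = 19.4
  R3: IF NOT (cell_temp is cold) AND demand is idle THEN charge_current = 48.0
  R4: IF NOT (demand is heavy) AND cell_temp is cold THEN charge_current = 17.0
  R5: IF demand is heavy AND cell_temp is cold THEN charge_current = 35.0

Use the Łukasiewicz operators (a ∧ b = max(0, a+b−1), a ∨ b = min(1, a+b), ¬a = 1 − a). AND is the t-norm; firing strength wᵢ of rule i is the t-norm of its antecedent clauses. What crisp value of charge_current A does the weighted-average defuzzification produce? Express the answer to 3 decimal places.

R1 (z=49.7): idle=0.71, cold=0.43; AND[max(0, a+b−1)] → w = 0.14
R2 (z=19.4): idle=0.71, normal=0.74; AND[max(0, a+b−1)] → w = 0.45
R3 (z=48.0): ¬cold=1−0.43=0.57, idle=0.71; AND[max(0, a+b−1)] → w = 0.28
R4 (z=17.0): ¬heavy=1−0.10=0.90, cold=0.43; AND[max(0, a+b−1)] → w = 0.33
R5 (z=35.0): heavy=0.10, cold=0.43; AND[max(0, a+b−1)] → w = 0.00
Weighted average = (0.14·49.7 + 0.45·19.4 + 0.28·48.0 + 0.33·17.0 + 0.00·35.0) / (0.14 + 0.45 + 0.28 + 0.33 + 0.00)
  = 34.7380 / 1.2000 = 28.948

28.948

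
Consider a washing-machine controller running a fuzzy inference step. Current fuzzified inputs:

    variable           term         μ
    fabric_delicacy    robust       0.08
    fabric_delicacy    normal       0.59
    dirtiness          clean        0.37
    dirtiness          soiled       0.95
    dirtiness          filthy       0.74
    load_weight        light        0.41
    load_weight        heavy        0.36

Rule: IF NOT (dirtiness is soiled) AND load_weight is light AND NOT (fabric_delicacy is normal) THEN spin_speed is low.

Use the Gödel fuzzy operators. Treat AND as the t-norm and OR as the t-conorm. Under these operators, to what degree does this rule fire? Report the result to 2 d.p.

0.05

firing strength: ¬soiled=1−0.95=0.05, light=0.41, ¬normal=1−0.59=0.41; AND[min(a, b)] → w = 0.05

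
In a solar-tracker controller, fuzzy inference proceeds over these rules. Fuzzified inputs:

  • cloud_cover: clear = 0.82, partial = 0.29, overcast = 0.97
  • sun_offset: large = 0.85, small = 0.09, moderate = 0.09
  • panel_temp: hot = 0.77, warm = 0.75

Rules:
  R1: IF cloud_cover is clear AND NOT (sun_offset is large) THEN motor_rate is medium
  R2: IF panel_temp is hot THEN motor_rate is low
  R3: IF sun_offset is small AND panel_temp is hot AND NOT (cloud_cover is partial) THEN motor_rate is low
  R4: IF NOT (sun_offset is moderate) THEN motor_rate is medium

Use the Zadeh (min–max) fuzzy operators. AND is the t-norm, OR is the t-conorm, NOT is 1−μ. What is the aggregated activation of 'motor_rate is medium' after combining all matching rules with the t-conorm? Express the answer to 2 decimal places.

0.91

R1: clear=0.82, ¬large=1−0.85=0.15; AND[min(a, b)] → w = 0.15
R2: hot=0.77 → w = 0.77
R3: small=0.09, hot=0.77, ¬partial=1−0.29=0.71; AND[min(a, b)] → w = 0.09
R4: ¬moderate=1−0.09=0.91 → w = 0.91
Rules with consequent 'medium': {R1, R4} → strengths 0.15, 0.91
Aggregate via t-conorm [max(a, b)]: 0.91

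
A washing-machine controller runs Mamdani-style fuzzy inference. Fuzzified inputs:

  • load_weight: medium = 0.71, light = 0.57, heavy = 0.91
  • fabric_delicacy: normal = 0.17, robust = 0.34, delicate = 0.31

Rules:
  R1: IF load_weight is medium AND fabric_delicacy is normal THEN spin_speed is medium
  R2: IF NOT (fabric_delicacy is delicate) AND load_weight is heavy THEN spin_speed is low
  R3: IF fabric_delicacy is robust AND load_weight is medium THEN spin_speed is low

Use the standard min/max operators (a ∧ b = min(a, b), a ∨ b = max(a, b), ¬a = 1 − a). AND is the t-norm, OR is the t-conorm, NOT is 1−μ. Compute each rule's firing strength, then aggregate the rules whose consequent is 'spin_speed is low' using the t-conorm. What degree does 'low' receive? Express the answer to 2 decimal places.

R1: medium=0.71, normal=0.17; AND[min(a, b)] → w = 0.17
R2: ¬delicate=1−0.31=0.69, heavy=0.91; AND[min(a, b)] → w = 0.69
R3: robust=0.34, medium=0.71; AND[min(a, b)] → w = 0.34
Rules with consequent 'low': {R2, R3} → strengths 0.69, 0.34
Aggregate via t-conorm [max(a, b)]: 0.69

0.69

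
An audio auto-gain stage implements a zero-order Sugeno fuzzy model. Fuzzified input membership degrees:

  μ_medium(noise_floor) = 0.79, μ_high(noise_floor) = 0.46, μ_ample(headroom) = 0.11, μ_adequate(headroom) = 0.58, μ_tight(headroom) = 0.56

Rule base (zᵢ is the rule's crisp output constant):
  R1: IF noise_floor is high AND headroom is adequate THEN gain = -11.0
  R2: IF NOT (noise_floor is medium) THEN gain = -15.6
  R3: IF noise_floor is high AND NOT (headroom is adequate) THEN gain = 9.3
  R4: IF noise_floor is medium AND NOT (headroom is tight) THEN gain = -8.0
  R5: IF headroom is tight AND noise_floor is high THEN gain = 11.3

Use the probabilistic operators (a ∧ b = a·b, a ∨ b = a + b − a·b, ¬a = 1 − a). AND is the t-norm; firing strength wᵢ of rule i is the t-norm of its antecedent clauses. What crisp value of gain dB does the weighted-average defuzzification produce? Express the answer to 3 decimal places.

R1 (z=-11.0): high=0.46, adequate=0.58; AND[a·b] → w = 0.2668
R2 (z=-15.6): ¬medium=1−0.79=0.21 → w = 0.2100
R3 (z=9.3): high=0.46, ¬adequate=1−0.58=0.42; AND[a·b] → w = 0.1932
R4 (z=-8.0): medium=0.79, ¬tight=1−0.56=0.44; AND[a·b] → w = 0.3476
R5 (z=11.3): tight=0.56, high=0.46; AND[a·b] → w = 0.2576
Weighted average = (0.2668·-11.0 + 0.2100·-15.6 + 0.1932·9.3 + 0.3476·-8.0 + 0.2576·11.3) / (0.2668 + 0.2100 + 0.1932 + 0.3476 + 0.2576)
  = -4.2840 / 1.2752 = -3.359

-3.359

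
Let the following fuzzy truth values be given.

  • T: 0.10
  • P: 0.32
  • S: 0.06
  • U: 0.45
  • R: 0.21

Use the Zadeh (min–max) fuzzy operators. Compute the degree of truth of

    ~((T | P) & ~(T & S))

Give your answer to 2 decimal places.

0.68

T | P = max(a, b) on (0.10, 0.32) = 0.32
T & S = min(a, b) on (0.10, 0.06) = 0.06
~(T & S) = 1 − 0.06 = 0.94
(T | P) & ~(T & S) = min(a, b) on (0.32, 0.94) = 0.32
~((T | P) & ~(T & S)) = 1 − 0.32 = 0.68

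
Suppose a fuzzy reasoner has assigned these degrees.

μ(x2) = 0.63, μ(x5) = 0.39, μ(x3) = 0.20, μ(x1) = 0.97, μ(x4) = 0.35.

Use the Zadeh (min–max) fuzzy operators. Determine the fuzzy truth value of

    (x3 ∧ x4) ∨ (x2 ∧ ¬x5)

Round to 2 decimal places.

0.61

x3 ∧ x4 = min(a, b) on (0.20, 0.35) = 0.20
¬x5 = 1 − 0.39 = 0.61
x2 ∧ ¬x5 = min(a, b) on (0.63, 0.61) = 0.61
(x3 ∧ x4) ∨ (x2 ∧ ¬x5) = max(a, b) on (0.20, 0.61) = 0.61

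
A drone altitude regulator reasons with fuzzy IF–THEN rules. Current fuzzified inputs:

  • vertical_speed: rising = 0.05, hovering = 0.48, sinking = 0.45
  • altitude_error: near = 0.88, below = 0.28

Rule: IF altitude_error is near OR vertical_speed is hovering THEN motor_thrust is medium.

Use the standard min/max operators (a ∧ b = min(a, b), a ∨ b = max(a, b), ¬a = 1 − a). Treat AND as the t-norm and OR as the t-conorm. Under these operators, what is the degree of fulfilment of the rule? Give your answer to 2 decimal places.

0.88

firing strength: near=0.88, hovering=0.48; OR[max(a, b)] → w = 0.88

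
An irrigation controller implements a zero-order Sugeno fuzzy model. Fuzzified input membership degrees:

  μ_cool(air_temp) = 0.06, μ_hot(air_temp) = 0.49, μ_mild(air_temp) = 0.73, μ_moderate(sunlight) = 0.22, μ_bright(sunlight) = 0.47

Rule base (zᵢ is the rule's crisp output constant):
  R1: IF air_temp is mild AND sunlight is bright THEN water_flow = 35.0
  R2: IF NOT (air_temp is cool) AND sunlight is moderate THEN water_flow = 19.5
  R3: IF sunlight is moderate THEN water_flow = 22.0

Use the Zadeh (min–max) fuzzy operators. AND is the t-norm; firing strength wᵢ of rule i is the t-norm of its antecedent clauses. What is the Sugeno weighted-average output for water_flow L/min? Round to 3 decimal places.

28.110

R1 (z=35.0): mild=0.73, bright=0.47; AND[min(a, b)] → w = 0.47
R2 (z=19.5): ¬cool=1−0.06=0.94, moderate=0.22; AND[min(a, b)] → w = 0.22
R3 (z=22.0): moderate=0.22 → w = 0.22
Weighted average = (0.47·35.0 + 0.22·19.5 + 0.22·22.0) / (0.47 + 0.22 + 0.22)
  = 25.5800 / 0.9100 = 28.110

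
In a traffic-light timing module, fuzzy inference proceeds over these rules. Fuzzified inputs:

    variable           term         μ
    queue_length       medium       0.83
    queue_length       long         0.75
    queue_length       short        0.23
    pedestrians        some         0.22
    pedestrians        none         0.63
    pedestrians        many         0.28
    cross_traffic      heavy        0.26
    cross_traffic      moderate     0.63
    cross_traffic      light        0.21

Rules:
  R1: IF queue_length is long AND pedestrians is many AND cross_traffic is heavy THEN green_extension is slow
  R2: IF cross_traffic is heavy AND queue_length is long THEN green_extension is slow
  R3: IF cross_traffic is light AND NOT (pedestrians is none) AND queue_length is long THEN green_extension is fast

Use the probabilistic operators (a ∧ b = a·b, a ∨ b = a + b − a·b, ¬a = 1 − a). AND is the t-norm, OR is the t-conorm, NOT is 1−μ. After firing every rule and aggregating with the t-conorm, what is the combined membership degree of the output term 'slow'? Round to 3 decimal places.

R1: long=0.75, many=0.28, heavy=0.26; AND[a·b] → w = 0.0546
R2: heavy=0.26, long=0.75; AND[a·b] → w = 0.1950
R3: light=0.21, ¬none=1−0.63=0.37, long=0.75; AND[a·b] → w = 0.0583
Rules with consequent 'slow': {R1, R2} → strengths 0.0546, 0.1950
Aggregate via t-conorm [a + b − a·b]: 0.2390

0.239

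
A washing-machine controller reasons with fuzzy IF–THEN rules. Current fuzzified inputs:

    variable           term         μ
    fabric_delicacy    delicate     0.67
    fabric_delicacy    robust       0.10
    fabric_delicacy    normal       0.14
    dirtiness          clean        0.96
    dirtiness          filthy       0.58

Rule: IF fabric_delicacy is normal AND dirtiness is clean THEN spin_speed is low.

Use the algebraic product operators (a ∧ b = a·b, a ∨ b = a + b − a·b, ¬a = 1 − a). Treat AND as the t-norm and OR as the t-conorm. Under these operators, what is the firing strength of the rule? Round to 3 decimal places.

0.134

firing strength: normal=0.14, clean=0.96; AND[a·b] → w = 0.1344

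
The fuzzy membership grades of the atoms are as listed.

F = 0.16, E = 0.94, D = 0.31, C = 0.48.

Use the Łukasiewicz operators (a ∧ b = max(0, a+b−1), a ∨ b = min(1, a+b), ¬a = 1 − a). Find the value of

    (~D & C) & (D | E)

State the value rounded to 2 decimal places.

~D = 1 − 0.31 = 0.69
~D & C = max(0, a+b−1) on (0.69, 0.48) = 0.17
D | E = min(1, a+b) on (0.31, 0.94) = 1.00
(~D & C) & (D | E) = max(0, a+b−1) on (0.17, 1.00) = 0.17

0.17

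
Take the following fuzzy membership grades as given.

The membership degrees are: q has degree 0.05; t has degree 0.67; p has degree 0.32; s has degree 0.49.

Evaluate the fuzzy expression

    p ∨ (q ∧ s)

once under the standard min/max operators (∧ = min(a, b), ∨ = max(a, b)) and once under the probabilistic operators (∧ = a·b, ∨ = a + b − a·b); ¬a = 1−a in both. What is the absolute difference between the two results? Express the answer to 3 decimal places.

Under standard min/max:
  q ∧ s = min(a, b) on (0.05, 0.49) = 0.05
  p ∨ (q ∧ s) = max(a, b) on (0.32, 0.05) = 0.32
  → value = 0.3200
Under probabilistic:
  q ∧ s = a·b on (0.0500, 0.4900) = 0.0245
  p ∨ (q ∧ s) = a + b − a·b on (0.3200, 0.0245) = 0.3367
  → value = 0.3367
|0.3200 − 0.3367| = 0.017

0.017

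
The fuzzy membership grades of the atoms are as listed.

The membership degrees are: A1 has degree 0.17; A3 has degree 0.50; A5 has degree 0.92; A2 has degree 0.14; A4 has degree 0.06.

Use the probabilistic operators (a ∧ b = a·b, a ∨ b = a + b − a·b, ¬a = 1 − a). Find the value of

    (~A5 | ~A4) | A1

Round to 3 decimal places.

~A5 = 1 − 0.9200 = 0.0800
~A4 = 1 − 0.0600 = 0.9400
~A5 | ~A4 = a + b − a·b on (0.0800, 0.9400) = 0.9448
(~A5 | ~A4) | A1 = a + b − a·b on (0.9448, 0.1700) = 0.9542

0.954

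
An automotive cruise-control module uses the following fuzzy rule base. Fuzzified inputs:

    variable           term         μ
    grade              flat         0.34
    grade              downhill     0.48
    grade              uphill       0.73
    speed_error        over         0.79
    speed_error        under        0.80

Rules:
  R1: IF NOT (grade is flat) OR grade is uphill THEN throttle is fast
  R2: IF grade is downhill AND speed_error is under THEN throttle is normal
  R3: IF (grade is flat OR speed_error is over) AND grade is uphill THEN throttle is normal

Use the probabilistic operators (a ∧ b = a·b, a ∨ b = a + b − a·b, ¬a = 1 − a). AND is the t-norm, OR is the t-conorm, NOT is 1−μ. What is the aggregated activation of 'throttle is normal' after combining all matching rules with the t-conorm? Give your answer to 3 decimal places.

0.771

R1: ¬flat=1−0.34=0.66, uphill=0.73; OR[a + b − a·b] → w = 0.9082
R2: downhill=0.48, under=0.80; AND[a·b] → w = 0.3840
R3: (flat=0.34 OR over=0.79) = 0.8614; AND[a·b] with uphill=0.73 → w = 0.6288
Rules with consequent 'normal': {R2, R3} → strengths 0.3840, 0.6288
Aggregate via t-conorm [a + b − a·b]: 0.7714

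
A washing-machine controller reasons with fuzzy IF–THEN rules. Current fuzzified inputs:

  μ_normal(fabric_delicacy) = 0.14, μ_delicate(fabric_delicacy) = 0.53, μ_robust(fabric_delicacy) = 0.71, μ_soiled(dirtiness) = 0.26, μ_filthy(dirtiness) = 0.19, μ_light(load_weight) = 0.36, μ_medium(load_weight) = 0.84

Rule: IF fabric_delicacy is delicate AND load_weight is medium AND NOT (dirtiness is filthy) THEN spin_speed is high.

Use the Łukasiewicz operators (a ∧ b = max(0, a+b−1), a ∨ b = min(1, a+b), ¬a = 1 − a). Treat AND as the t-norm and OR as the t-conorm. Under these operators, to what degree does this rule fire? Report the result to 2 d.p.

0.18

firing strength: delicate=0.53, medium=0.84, ¬filthy=1−0.19=0.81; AND[max(0, a+b−1)] → w = 0.18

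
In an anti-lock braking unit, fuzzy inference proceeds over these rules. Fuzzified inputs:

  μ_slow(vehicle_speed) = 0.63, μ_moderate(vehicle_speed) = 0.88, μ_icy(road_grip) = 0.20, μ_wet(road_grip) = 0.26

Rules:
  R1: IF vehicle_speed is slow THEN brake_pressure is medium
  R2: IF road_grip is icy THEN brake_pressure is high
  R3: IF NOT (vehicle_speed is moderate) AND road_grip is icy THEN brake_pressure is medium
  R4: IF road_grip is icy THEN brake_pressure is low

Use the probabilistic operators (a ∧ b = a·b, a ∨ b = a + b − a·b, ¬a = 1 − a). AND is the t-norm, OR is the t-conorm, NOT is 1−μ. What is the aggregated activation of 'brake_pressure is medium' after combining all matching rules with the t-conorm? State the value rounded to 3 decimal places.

0.639

R1: slow=0.63 → w = 0.6300
R2: icy=0.20 → w = 0.2000
R3: ¬moderate=1−0.88=0.12, icy=0.20; AND[a·b] → w = 0.0240
R4: icy=0.20 → w = 0.2000
Rules with consequent 'medium': {R1, R3} → strengths 0.6300, 0.0240
Aggregate via t-conorm [a + b − a·b]: 0.6389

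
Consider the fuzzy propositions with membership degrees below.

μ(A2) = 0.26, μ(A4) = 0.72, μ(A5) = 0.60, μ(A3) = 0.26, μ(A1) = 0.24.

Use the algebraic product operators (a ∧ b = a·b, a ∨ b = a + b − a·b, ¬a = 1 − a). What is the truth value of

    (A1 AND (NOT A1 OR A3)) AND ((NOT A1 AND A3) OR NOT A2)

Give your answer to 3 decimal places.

NOT A1 = 1 − 0.2400 = 0.7600
NOT A1 OR A3 = a + b − a·b on (0.7600, 0.2600) = 0.8224
A1 AND (NOT A1 OR A3) = a·b on (0.2400, 0.8224) = 0.1974
NOT A1 = 1 − 0.2400 = 0.7600
NOT A1 AND A3 = a·b on (0.7600, 0.2600) = 0.1976
NOT A2 = 1 − 0.2600 = 0.7400
(NOT A1 AND A3) OR NOT A2 = a + b − a·b on (0.1976, 0.7400) = 0.7914
(A1 AND (NOT A1 OR A3)) AND ((NOT A1 AND A3) OR NOT A2) = a·b on (0.1974, 0.7914) = 0.1562

0.156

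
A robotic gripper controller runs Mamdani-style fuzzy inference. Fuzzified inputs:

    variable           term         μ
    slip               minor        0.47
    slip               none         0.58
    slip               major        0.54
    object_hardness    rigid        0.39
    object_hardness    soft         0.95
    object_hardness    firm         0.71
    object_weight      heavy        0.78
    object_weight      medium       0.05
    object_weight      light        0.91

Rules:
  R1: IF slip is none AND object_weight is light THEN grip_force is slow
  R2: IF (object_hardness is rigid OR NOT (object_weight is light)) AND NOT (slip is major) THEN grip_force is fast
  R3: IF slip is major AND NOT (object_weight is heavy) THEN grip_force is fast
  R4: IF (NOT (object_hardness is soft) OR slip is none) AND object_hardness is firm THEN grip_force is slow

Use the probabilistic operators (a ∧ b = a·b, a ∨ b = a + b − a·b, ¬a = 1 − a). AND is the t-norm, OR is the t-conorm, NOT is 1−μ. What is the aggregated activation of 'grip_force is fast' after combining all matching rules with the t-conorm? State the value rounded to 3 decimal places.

0.299

R1: none=0.58, light=0.91; AND[a·b] → w = 0.5278
R2: (rigid=0.39 OR ¬light=1−0.91=0.09) = 0.4449; AND[a·b] with ¬major=1−0.54=0.46 → w = 0.2047
R3: major=0.54, ¬heavy=1−0.78=0.22; AND[a·b] → w = 0.1188
R4: (¬soft=1−0.95=0.05 OR none=0.58) = 0.6010; AND[a·b] with firm=0.71 → w = 0.4267
Rules with consequent 'fast': {R2, R3} → strengths 0.2047, 0.1188
Aggregate via t-conorm [a + b − a·b]: 0.2991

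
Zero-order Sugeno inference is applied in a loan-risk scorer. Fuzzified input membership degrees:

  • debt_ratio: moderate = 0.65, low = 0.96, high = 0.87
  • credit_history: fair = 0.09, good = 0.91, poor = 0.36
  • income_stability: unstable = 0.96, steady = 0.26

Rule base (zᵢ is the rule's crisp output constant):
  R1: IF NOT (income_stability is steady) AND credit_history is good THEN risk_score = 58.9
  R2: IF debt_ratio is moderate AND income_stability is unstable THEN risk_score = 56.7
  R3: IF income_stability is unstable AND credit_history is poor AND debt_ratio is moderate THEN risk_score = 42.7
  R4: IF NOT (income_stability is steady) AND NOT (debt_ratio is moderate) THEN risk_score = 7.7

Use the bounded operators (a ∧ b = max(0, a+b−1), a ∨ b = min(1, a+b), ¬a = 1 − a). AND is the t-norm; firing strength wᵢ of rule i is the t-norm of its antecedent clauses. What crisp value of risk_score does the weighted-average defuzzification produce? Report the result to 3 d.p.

54.493

R1 (z=58.9): ¬steady=1−0.26=0.74, good=0.91; AND[max(0, a+b−1)] → w = 0.65
R2 (z=56.7): moderate=0.65, unstable=0.96; AND[max(0, a+b−1)] → w = 0.61
R3 (z=42.7): unstable=0.96, poor=0.36, moderate=0.65; AND[max(0, a+b−1)] → w = 0.00
R4 (z=7.7): ¬steady=1−0.26=0.74, ¬moderate=1−0.65=0.35; AND[max(0, a+b−1)] → w = 0.09
Weighted average = (0.65·58.9 + 0.61·56.7 + 0.00·42.7 + 0.09·7.7) / (0.65 + 0.61 + 0.00 + 0.09)
  = 73.5650 / 1.3500 = 54.493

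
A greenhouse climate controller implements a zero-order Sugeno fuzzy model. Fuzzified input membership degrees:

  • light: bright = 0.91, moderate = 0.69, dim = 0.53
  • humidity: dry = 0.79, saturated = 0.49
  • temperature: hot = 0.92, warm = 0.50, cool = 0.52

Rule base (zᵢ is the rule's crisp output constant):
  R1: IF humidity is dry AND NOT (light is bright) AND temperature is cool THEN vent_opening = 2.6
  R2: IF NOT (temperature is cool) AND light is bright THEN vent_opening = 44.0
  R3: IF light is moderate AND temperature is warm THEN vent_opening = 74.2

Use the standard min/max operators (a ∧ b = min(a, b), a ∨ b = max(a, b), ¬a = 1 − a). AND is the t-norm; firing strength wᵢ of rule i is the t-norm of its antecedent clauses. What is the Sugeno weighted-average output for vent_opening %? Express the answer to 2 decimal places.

54.63

R1 (z=2.6): dry=0.79, ¬bright=1−0.91=0.09, cool=0.52; AND[min(a, b)] → w = 0.09
R2 (z=44.0): ¬cool=1−0.52=0.48, bright=0.91; AND[min(a, b)] → w = 0.48
R3 (z=74.2): moderate=0.69, warm=0.50; AND[min(a, b)] → w = 0.50
Weighted average = (0.09·2.6 + 0.48·44.0 + 0.50·74.2) / (0.09 + 0.48 + 0.50)
  = 58.4540 / 1.0700 = 54.63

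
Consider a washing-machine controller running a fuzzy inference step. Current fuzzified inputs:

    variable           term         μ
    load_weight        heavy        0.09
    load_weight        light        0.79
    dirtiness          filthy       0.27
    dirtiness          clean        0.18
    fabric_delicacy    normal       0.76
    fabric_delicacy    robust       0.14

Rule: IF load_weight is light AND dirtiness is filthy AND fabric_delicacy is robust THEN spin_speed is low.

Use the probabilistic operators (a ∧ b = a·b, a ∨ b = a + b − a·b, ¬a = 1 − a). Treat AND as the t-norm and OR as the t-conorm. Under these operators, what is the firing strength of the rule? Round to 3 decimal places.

firing strength: light=0.79, filthy=0.27, robust=0.14; AND[a·b] → w = 0.0299

0.030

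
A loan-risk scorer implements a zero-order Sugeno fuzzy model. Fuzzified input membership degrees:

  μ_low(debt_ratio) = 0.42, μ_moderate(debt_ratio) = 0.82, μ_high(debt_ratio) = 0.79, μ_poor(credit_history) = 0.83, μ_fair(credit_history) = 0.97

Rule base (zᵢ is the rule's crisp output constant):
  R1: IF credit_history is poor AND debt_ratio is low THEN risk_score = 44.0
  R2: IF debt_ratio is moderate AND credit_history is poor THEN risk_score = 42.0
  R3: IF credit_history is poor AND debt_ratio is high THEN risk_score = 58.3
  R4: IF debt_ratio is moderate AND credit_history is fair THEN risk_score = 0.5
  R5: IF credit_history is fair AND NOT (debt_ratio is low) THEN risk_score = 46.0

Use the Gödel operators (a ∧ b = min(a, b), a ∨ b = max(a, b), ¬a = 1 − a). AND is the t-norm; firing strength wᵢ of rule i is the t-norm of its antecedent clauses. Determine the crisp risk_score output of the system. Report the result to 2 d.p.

R1 (z=44.0): poor=0.83, low=0.42; AND[min(a, b)] → w = 0.42
R2 (z=42.0): moderate=0.82, poor=0.83; AND[min(a, b)] → w = 0.82
R3 (z=58.3): poor=0.83, high=0.79; AND[min(a, b)] → w = 0.79
R4 (z=0.5): moderate=0.82, fair=0.97; AND[min(a, b)] → w = 0.82
R5 (z=46.0): fair=0.97, ¬low=1−0.42=0.58; AND[min(a, b)] → w = 0.58
Weighted average = (0.42·44.0 + 0.82·42.0 + 0.79·58.3 + 0.82·0.5 + 0.58·46.0) / (0.42 + 0.82 + 0.79 + 0.82 + 0.58)
  = 126.0670 / 3.4300 = 36.75

36.75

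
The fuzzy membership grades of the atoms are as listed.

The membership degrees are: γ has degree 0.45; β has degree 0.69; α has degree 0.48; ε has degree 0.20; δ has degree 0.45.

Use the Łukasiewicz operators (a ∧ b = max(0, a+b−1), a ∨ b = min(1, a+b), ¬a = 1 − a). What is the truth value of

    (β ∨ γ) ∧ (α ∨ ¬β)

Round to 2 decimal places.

β ∨ γ = min(1, a+b) on (0.69, 0.45) = 1.00
¬β = 1 − 0.69 = 0.31
α ∨ ¬β = min(1, a+b) on (0.48, 0.31) = 0.79
(β ∨ γ) ∧ (α ∨ ¬β) = max(0, a+b−1) on (1.00, 0.79) = 0.79

0.79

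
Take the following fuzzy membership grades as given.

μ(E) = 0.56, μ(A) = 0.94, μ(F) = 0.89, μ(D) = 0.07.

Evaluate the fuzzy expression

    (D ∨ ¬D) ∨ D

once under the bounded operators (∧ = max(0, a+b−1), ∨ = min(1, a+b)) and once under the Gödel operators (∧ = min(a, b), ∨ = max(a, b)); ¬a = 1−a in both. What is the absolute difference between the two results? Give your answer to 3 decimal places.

Under bounded:
  ¬D = 1 − 0.07 = 0.93
  D ∨ ¬D = min(1, a+b) on (0.07, 0.93) = 1.00
  (D ∨ ¬D) ∨ D = min(1, a+b) on (1.00, 0.07) = 1.00
  → value = 1.0000
Under Gödel:
  ¬D = 1 − 0.07 = 0.93
  D ∨ ¬D = max(a, b) on (0.07, 0.93) = 0.93
  (D ∨ ¬D) ∨ D = max(a, b) on (0.93, 0.07) = 0.93
  → value = 0.9300
|1.0000 − 0.9300| = 0.070

0.070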